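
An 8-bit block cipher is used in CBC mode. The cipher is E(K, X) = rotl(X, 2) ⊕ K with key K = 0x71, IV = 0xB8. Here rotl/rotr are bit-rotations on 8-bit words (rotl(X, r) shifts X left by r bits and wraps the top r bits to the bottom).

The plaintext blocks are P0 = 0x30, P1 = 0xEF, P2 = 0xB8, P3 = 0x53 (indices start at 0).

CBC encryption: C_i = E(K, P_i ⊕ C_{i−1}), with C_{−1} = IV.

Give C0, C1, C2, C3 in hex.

C0 = 0x53, C1 = 0x83, C2 = 0x9D, C3 = 0x4A

C0: P0 ⊕ 0xB8 = 0x88; E(K, 0x88) = 0x53.
C1: P1 ⊕ 0x53 = 0xBC; E(K, 0xBC) = 0x83.
C2: P2 ⊕ 0x83 = 0x3B; E(K, 0x3B) = 0x9D.
C3: P3 ⊕ 0x9D = 0xCE; E(K, 0xCE) = 0x4A.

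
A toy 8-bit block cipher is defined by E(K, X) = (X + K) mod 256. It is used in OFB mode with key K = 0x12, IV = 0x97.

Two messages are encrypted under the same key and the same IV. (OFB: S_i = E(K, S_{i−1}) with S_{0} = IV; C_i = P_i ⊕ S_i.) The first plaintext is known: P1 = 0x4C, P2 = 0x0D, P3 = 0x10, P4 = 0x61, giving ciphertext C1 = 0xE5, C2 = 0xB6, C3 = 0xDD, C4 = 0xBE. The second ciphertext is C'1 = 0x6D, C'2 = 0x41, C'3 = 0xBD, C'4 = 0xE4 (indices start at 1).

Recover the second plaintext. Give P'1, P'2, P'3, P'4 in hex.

P'1 = 0xC4, P'2 = 0xFA, P'3 = 0x70, P'4 = 0x3B

In OFB with a reused IV, both messages share the same keystream S_i, so C_i ⊕ C'_i = P_i ⊕ P'_i and thus P'_i = P_i ⊕ C_i ⊕ C'_i.
P'1: 0x4C ⊕ 0xE5 ⊕ 0x6D = 0xC4.
P'2: 0x0D ⊕ 0xB6 ⊕ 0x41 = 0xFA.
P'3: 0x10 ⊕ 0xDD ⊕ 0xBD = 0x70.
P'4: 0x61 ⊕ 0xBE ⊕ 0xE4 = 0x3B.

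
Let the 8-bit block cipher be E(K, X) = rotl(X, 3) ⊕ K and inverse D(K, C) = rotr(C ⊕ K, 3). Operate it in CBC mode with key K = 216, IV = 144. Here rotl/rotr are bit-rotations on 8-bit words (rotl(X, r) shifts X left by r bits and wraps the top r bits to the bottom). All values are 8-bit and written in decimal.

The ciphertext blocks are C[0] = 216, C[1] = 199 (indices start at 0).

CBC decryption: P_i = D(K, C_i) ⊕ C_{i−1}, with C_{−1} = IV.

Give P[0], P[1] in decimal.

P[0]: D(K, 216) = 0; 0 ⊕ 144 = 144.
P[1]: D(K, 199) = 227; 227 ⊕ 216 = 59.

P[0] = 144, P[1] = 59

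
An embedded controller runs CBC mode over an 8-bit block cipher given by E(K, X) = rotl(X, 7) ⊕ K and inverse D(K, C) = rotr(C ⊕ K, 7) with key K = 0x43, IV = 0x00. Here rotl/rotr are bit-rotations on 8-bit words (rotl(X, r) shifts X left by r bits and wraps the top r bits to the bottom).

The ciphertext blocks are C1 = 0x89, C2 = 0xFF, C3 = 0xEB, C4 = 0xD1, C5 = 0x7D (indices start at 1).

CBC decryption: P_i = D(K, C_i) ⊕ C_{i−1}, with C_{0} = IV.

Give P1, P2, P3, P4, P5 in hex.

P1 = 0x95, P2 = 0xF0, P3 = 0xAE, P4 = 0xCE, P5 = 0xAD

P1: D(K, 0x89) = 0x95; 0x95 ⊕ 0x00 = 0x95.
P2: D(K, 0xFF) = 0x79; 0x79 ⊕ 0x89 = 0xF0.
P3: D(K, 0xEB) = 0x51; 0x51 ⊕ 0xFF = 0xAE.
P4: D(K, 0xD1) = 0x25; 0x25 ⊕ 0xEB = 0xCE.
P5: D(K, 0x7D) = 0x7C; 0x7C ⊕ 0xD1 = 0xAD.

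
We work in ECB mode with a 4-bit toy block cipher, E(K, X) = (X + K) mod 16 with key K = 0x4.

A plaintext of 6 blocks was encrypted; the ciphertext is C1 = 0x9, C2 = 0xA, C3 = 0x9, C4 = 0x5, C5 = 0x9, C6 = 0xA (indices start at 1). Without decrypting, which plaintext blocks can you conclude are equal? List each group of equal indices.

P1 = P3 = P5; P2 = P6

ECB encrypts each block independently with the same key, so equal ciphertext blocks imply equal plaintext blocks.
C1 = C3 = C5 = 0x9, so P1 = P3 = P5.
C2 = C6 = 0xA, so P2 = P6.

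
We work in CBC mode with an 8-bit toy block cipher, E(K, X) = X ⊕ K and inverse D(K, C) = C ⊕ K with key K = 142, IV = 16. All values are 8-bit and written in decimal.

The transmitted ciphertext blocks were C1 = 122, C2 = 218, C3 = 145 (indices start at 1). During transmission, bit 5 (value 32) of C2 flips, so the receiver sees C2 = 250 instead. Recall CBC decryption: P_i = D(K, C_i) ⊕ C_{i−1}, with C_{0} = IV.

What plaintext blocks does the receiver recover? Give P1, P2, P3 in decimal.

Only C2 changed, to 250. In CBC, a change in C_i garbles P_i and flips the same bit in P_{i+1}. Decrypting the received ciphertext:
P1: D(K, 122) = 244; 244 ⊕ 16 = 228.
P2: D(K, 250) = 116; 116 ⊕ 122 = 14.
P3: D(K, 145) = 31; 31 ⊕ 250 = 229.
Blocks that differ from the original plaintext: P2, P3.

P1 = 228, P2 = 14, P3 = 229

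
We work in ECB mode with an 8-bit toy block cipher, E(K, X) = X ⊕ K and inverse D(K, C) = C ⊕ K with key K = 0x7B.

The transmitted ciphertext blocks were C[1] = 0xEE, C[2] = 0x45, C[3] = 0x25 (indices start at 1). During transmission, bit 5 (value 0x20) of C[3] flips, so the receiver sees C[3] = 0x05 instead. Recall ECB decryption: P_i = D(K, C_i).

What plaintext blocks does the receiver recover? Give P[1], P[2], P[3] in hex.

Only C[3] changed, to 0x05. In ECB, a change in C_i affects only P_i. Decrypting the received ciphertext:
P[1]: D(K, 0xEE) = 0x95.
P[2]: D(K, 0x45) = 0x3E.
P[3]: D(K, 0x05) = 0x7E.
Blocks that differ from the original plaintext: P[3].

P[1] = 0x95, P[2] = 0x3E, P[3] = 0x7E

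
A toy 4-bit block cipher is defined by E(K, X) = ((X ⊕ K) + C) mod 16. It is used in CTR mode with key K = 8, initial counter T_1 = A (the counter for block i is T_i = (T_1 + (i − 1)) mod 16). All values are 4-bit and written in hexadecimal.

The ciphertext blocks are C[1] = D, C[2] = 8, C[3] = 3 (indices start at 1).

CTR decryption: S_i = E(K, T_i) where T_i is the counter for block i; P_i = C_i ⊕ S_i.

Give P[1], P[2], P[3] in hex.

P[1] = 3, P[2] = 7, P[3] = 3

P[1]: T = A, S = E(K, T) = E; D ⊕ E = 3.
P[2]: T = B, S = E(K, T) = F; 8 ⊕ F = 7.
P[3]: T = C, S = E(K, T) = 0; 3 ⊕ 0 = 3.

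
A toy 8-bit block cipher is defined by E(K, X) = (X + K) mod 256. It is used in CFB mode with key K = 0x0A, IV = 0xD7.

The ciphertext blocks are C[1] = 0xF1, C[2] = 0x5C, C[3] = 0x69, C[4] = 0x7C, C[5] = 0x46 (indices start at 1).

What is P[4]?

CFB decryption: P_i = C_i ⊕ E(K, C_{i−1}), with C_{0} = IV.
P[4]: E(K, 0x69) = 0x73; 0x7C ⊕ 0x73 = 0x0F.

P[4] = 0x0F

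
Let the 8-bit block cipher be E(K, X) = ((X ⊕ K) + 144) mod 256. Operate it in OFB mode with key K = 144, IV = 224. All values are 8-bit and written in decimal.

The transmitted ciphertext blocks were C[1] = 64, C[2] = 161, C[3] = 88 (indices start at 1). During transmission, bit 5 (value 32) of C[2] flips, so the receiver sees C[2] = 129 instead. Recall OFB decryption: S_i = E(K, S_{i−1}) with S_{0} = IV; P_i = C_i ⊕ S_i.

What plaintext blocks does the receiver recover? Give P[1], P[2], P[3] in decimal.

Only C[2] changed, to 129. In OFB, a change in C_i flips the same bit in P_i only; the keystream is unaffected. Decrypting the received ciphertext:
P[1]: S = E(K, 224) = 0; 64 ⊕ 0 = 64.
P[2]: S = E(K, 0) = 32; 129 ⊕ 32 = 161.
P[3]: S = E(K, 32) = 64; 88 ⊕ 64 = 24.
Blocks that differ from the original plaintext: P[2].

P[1] = 64, P[2] = 161, P[3] = 24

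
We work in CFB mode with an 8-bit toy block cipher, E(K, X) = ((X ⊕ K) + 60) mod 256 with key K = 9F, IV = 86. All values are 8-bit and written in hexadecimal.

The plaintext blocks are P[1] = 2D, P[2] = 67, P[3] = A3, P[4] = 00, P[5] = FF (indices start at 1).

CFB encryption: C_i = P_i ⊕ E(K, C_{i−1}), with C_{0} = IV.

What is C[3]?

C[3] = 90

C[1]: E(K, 86) = 79; 2D ⊕ 79 = 54.
C[2]: E(K, 54) = 2B; 67 ⊕ 2B = 4C.
C[3]: E(K, 4C) = 33; A3 ⊕ 33 = 90.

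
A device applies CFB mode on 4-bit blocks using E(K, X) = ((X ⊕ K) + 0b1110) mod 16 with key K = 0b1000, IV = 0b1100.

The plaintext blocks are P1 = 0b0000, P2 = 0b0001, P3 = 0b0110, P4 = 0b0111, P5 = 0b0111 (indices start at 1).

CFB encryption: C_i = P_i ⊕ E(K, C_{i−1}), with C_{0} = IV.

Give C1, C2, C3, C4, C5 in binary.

C1: E(K, 0b1100) = 0b0010; 0b0000 ⊕ 0b0010 = 0b0010.
C2: E(K, 0b0010) = 0b1000; 0b0001 ⊕ 0b1000 = 0b1001.
C3: E(K, 0b1001) = 0b1111; 0b0110 ⊕ 0b1111 = 0b1001.
C4: E(K, 0b1001) = 0b1111; 0b0111 ⊕ 0b1111 = 0b1000.
C5: E(K, 0b1000) = 0b1110; 0b0111 ⊕ 0b1110 = 0b1001.

C1 = 0b0010, C2 = 0b1001, C3 = 0b1001, C4 = 0b1000, C5 = 0b1001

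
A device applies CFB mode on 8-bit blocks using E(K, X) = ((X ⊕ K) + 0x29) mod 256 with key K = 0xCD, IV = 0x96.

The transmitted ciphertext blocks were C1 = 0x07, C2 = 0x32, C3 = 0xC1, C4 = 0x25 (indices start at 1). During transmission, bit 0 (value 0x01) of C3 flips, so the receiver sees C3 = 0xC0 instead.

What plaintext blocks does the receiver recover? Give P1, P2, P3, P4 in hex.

P1 = 0x83, P2 = 0xC1, P3 = 0xE8, P4 = 0x13

CFB decryption: P_i = C_i ⊕ E(K, C_{i−1}), with C_{0} = IV.
Only C3 changed, to 0xC0. In CFB, a change in C_i flips the same bit in P_i and garbles P_{i+1}. Decrypting the received ciphertext:
P1: E(K, 0x96) = 0x84; 0x07 ⊕ 0x84 = 0x83.
P2: E(K, 0x07) = 0xF3; 0x32 ⊕ 0xF3 = 0xC1.
P3: E(K, 0x32) = 0x28; 0xC0 ⊕ 0x28 = 0xE8.
P4: E(K, 0xC0) = 0x36; 0x25 ⊕ 0x36 = 0x13.
Blocks that differ from the original plaintext: P3, P4.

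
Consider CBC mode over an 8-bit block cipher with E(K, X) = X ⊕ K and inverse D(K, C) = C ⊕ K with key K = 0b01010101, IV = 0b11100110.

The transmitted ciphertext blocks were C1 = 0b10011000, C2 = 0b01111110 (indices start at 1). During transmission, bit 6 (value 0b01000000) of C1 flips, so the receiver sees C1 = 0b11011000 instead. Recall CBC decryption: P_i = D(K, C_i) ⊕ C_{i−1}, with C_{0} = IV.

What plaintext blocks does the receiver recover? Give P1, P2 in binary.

P1 = 0b01101011, P2 = 0b11110011

Only C1 changed, to 0b11011000. In CBC, a change in C_i garbles P_i and flips the same bit in P_{i+1}. Decrypting the received ciphertext:
P1: D(K, 0b11011000) = 0b10001101; 0b10001101 ⊕ 0b11100110 = 0b01101011.
P2: D(K, 0b01111110) = 0b00101011; 0b00101011 ⊕ 0b11011000 = 0b11110011.
Blocks that differ from the original plaintext: P1, P2.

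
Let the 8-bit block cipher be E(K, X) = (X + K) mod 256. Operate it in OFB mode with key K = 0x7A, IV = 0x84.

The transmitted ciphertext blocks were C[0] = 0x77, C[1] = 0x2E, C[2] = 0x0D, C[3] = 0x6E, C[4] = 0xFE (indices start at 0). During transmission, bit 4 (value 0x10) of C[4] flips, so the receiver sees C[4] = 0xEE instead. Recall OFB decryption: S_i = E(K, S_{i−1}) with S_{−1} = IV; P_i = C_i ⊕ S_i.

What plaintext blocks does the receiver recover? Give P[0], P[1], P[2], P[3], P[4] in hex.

P[0] = 0x89, P[1] = 0x56, P[2] = 0xFF, P[3] = 0x02, P[4] = 0x08

Only C[4] changed, to 0xEE. In OFB, a change in C_i flips the same bit in P_i only; the keystream is unaffected. Decrypting the received ciphertext:
P[0]: S = E(K, 0x84) = 0xFE; 0x77 ⊕ 0xFE = 0x89.
P[1]: S = E(K, 0xFE) = 0x78; 0x2E ⊕ 0x78 = 0x56.
P[2]: S = E(K, 0x78) = 0xF2; 0x0D ⊕ 0xF2 = 0xFF.
P[3]: S = E(K, 0xF2) = 0x6C; 0x6E ⊕ 0x6C = 0x02.
P[4]: S = E(K, 0x6C) = 0xE6; 0xEE ⊕ 0xE6 = 0x08.
Blocks that differ from the original plaintext: P[4].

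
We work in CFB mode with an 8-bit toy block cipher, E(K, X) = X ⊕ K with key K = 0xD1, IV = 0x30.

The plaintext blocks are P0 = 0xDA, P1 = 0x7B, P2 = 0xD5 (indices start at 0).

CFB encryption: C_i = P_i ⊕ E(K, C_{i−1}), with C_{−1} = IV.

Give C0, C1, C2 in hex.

C0: E(K, 0x30) = 0xE1; 0xDA ⊕ 0xE1 = 0x3B.
C1: E(K, 0x3B) = 0xEA; 0x7B ⊕ 0xEA = 0x91.
C2: E(K, 0x91) = 0x40; 0xD5 ⊕ 0x40 = 0x95.

C0 = 0x3B, C1 = 0x91, C2 = 0x95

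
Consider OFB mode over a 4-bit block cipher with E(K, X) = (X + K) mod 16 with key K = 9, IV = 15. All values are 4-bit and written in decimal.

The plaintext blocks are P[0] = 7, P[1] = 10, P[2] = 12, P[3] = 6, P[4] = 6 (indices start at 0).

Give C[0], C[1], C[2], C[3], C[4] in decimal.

C[0] = 15, C[1] = 11, C[2] = 6, C[3] = 5, C[4] = 10

OFB encryption: S_i = E(K, S_{i−1}) with S_{−1} = IV; C_i = P_i ⊕ S_i.
C[0]: S = E(K, 15) = 8; 7 ⊕ 8 = 15.
C[1]: S = E(K, 8) = 1; 10 ⊕ 1 = 11.
C[2]: S = E(K, 1) = 10; 12 ⊕ 10 = 6.
C[3]: S = E(K, 10) = 3; 6 ⊕ 3 = 5.
C[4]: S = E(K, 3) = 12; 6 ⊕ 12 = 10.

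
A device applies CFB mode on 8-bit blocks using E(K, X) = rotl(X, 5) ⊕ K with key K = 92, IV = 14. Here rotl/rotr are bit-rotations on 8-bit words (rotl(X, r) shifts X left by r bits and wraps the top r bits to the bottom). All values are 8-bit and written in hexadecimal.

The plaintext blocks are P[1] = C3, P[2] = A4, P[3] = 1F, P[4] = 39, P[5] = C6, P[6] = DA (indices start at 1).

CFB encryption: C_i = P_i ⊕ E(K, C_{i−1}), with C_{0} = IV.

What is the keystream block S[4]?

C[1]: E(K, 14) = 10; C3 ⊕ 10 = D3.
C[2]: E(K, D3) = E8; A4 ⊕ E8 = 4C.
C[3]: E(K, 4C) = 1B; 1F ⊕ 1B = 04.
C[4]: E(K, 04) = 12; 39 ⊕ 12 = 2B.
So S[4] = 12.

12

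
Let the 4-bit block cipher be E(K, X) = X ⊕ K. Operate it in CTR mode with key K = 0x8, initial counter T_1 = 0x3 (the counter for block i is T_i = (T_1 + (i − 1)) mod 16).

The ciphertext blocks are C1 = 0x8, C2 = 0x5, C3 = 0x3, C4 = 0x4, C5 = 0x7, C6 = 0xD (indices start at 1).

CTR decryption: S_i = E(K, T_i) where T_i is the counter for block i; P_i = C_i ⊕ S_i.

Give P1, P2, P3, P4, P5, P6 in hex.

P1 = 0x3, P2 = 0x9, P3 = 0xE, P4 = 0xA, P5 = 0x8, P6 = 0xD

P1: T = 0x3, S = E(K, T) = 0xB; 0x8 ⊕ 0xB = 0x3.
P2: T = 0x4, S = E(K, T) = 0xC; 0x5 ⊕ 0xC = 0x9.
P3: T = 0x5, S = E(K, T) = 0xD; 0x3 ⊕ 0xD = 0xE.
P4: T = 0x6, S = E(K, T) = 0xE; 0x4 ⊕ 0xE = 0xA.
P5: T = 0x7, S = E(K, T) = 0xF; 0x7 ⊕ 0xF = 0x8.
P6: T = 0x8, S = E(K, T) = 0x0; 0xD ⊕ 0x0 = 0xD.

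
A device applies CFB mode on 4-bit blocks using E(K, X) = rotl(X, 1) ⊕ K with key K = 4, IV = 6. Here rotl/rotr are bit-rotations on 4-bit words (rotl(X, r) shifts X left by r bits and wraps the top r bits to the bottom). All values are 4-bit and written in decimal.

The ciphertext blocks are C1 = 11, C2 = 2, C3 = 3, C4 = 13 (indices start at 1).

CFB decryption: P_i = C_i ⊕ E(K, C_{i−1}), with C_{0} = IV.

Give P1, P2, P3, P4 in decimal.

P1 = 3, P2 = 1, P3 = 3, P4 = 15

P1: E(K, 6) = 8; 11 ⊕ 8 = 3.
P2: E(K, 11) = 3; 2 ⊕ 3 = 1.
P3: E(K, 2) = 0; 3 ⊕ 0 = 3.
P4: E(K, 3) = 2; 13 ⊕ 2 = 15.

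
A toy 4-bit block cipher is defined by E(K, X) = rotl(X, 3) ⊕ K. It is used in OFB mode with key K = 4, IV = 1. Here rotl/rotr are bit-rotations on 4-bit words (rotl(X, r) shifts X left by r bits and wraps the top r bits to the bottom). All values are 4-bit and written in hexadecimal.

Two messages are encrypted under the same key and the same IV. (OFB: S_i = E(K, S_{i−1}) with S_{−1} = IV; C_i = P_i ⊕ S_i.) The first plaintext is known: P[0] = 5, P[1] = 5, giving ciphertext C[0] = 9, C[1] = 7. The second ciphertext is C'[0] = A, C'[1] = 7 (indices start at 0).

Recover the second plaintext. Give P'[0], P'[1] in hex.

In OFB with a reused IV, both messages share the same keystream S_i, so C_i ⊕ C'_i = P_i ⊕ P'_i and thus P'_i = P_i ⊕ C_i ⊕ C'_i.
P'[0]: 5 ⊕ 9 ⊕ A = 6.
P'[1]: 5 ⊕ 7 ⊕ 7 = 5.

P'[0] = 6, P'[1] = 5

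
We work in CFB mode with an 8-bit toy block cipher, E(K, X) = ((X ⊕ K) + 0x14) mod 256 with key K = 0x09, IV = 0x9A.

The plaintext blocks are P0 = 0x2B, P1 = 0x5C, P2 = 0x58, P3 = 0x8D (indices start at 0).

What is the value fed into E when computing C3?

CFB encryption: C_i = P_i ⊕ E(K, C_{i−1}), with C_{−1} = IV.
C0: E(K, 0x9A) = 0xA7; 0x2B ⊕ 0xA7 = 0x8C.
C1: E(K, 0x8C) = 0x99; 0x5C ⊕ 0x99 = 0xC5.
C2: E(K, 0xC5) = 0xE0; 0x58 ⊕ 0xE0 = 0xB8.
C3: E(K, 0xB8) = 0xC5; 0x8D ⊕ 0xC5 = 0x48.
So the input to E for block 3 is 0xB8.

0xB8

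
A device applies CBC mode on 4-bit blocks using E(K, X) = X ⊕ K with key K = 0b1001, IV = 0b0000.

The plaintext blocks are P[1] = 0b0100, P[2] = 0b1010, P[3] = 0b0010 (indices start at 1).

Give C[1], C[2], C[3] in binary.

CBC encryption: C_i = E(K, P_i ⊕ C_{i−1}), with C_{0} = IV.
C[1]: P[1] ⊕ 0b0000 = 0b0100; E(K, 0b0100) = 0b1101.
C[2]: P[2] ⊕ 0b1101 = 0b0111; E(K, 0b0111) = 0b1110.
C[3]: P[3] ⊕ 0b1110 = 0b1100; E(K, 0b1100) = 0b0101.

C[1] = 0b1101, C[2] = 0b1110, C[3] = 0b0101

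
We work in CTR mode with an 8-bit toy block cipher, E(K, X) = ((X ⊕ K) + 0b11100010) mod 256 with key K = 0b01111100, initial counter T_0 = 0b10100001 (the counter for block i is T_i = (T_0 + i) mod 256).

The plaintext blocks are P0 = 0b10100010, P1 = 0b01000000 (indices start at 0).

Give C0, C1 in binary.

C0 = 0b00011101, C1 = 0b10000000

CTR encryption: S_i = E(K, T_i) where T_i is the counter for block i; C_i = P_i ⊕ S_i.
C0: T = 0b10100001, S = E(K, T) = 0b10111111; 0b10100010 ⊕ 0b10111111 = 0b00011101.
C1: T = 0b10100010, S = E(K, T) = 0b11000000; 0b01000000 ⊕ 0b11000000 = 0b10000000.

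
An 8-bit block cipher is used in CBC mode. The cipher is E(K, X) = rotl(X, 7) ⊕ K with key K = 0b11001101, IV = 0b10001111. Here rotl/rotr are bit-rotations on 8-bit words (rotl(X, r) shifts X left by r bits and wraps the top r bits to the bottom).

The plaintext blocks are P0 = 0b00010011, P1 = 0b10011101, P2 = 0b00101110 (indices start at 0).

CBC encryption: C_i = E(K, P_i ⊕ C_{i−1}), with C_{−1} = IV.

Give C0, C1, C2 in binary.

C0 = 0b10000011, C1 = 0b11000010, C2 = 0b10111011

C0: P0 ⊕ 0b10001111 = 0b10011100; E(K, 0b10011100) = 0b10000011.
C1: P1 ⊕ 0b10000011 = 0b00011110; E(K, 0b00011110) = 0b11000010.
C2: P2 ⊕ 0b11000010 = 0b11101100; E(K, 0b11101100) = 0b10111011.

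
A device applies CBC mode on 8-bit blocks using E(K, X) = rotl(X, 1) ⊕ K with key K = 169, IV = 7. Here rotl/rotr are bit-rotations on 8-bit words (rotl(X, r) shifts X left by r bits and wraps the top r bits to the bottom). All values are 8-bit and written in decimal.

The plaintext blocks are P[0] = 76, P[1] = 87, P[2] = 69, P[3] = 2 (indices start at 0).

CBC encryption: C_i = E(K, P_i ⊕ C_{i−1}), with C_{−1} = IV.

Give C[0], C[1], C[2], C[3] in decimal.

C[0]: P[0] ⊕ 7 = 75; E(K, 75) = 63.
C[1]: P[1] ⊕ 63 = 104; E(K, 104) = 121.
C[2]: P[2] ⊕ 121 = 60; E(K, 60) = 209.
C[3]: P[3] ⊕ 209 = 211; E(K, 211) = 14.

C[0] = 63, C[1] = 121, C[2] = 209, C[3] = 14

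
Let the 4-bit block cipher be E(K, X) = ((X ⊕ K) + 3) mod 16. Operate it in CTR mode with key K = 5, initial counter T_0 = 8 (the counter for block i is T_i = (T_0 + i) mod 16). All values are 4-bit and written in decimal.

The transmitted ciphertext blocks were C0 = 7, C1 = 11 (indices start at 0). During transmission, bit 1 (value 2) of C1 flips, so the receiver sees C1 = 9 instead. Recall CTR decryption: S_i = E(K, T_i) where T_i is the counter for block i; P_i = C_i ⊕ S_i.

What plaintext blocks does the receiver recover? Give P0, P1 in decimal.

P0 = 7, P1 = 6

Only C1 changed, to 9. In CTR, a change in C_i flips the same bit in P_i only; the keystream is unaffected. Decrypting the received ciphertext:
P0: T = 8, S = E(K, T) = 0; 7 ⊕ 0 = 7.
P1: T = 9, S = E(K, T) = 15; 9 ⊕ 15 = 6.
Blocks that differ from the original plaintext: P1.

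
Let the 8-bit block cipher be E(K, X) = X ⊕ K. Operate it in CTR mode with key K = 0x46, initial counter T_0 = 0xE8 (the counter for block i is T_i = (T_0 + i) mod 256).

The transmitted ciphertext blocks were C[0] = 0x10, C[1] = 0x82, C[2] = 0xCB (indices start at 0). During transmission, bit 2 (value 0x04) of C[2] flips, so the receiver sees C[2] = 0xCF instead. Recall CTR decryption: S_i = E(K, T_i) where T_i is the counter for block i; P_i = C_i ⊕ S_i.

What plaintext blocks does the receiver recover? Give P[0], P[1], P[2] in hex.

Only C[2] changed, to 0xCF. In CTR, a change in C_i flips the same bit in P_i only; the keystream is unaffected. Decrypting the received ciphertext:
P[0]: T = 0xE8, S = E(K, T) = 0xAE; 0x10 ⊕ 0xAE = 0xBE.
P[1]: T = 0xE9, S = E(K, T) = 0xAF; 0x82 ⊕ 0xAF = 0x2D.
P[2]: T = 0xEA, S = E(K, T) = 0xAC; 0xCF ⊕ 0xAC = 0x63.
Blocks that differ from the original plaintext: P[2].

P[0] = 0xBE, P[1] = 0x2D, P[2] = 0x63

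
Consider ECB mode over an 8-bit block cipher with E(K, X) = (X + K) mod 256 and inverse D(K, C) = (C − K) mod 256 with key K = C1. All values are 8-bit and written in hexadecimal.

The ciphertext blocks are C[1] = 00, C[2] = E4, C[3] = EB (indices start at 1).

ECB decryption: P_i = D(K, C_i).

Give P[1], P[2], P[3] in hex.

P[1] = 3F, P[2] = 23, P[3] = 2A

P[1]: D(K, 00) = 3F.
P[2]: D(K, E4) = 23.
P[3]: D(K, EB) = 2A.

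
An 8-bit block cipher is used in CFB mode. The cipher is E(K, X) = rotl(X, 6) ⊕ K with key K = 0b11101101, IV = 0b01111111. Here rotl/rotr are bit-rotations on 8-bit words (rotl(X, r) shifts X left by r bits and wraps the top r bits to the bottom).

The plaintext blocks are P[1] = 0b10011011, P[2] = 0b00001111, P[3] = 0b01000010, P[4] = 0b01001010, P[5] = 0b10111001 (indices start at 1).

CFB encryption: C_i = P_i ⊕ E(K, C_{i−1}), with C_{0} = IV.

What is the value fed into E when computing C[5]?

C[1]: E(K, 0b01111111) = 0b00110010; 0b10011011 ⊕ 0b00110010 = 0b10101001.
C[2]: E(K, 0b10101001) = 0b10000111; 0b00001111 ⊕ 0b10000111 = 0b10001000.
C[3]: E(K, 0b10001000) = 0b11001111; 0b01000010 ⊕ 0b11001111 = 0b10001101.
C[4]: E(K, 0b10001101) = 0b10001110; 0b01001010 ⊕ 0b10001110 = 0b11000100.
C[5]: E(K, 0b11000100) = 0b11011100; 0b10111001 ⊕ 0b11011100 = 0b01100101.
So the input to E for block [5] is 0b11000100.

0b11000100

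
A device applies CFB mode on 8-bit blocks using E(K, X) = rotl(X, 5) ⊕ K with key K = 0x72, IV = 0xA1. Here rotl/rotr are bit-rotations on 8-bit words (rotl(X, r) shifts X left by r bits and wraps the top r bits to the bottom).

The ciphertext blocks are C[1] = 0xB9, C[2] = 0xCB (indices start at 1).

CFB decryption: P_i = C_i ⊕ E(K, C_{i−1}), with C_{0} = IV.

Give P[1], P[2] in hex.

P[1]: E(K, 0xA1) = 0x46; 0xB9 ⊕ 0x46 = 0xFF.
P[2]: E(K, 0xB9) = 0x45; 0xCB ⊕ 0x45 = 0x8E.

P[1] = 0xFF, P[2] = 0x8E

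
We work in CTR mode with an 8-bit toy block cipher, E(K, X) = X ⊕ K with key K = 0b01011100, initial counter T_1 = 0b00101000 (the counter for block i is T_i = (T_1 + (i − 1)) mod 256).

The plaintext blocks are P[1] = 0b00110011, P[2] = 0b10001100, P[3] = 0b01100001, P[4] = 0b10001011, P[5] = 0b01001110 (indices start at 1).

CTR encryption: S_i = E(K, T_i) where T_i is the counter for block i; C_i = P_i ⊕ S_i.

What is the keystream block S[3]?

0b01110110

C[1]: T = 0b00101000, S = E(K, T) = 0b01110100; 0b00110011 ⊕ 0b01110100 = 0b01000111.
C[2]: T = 0b00101001, S = E(K, T) = 0b01110101; 0b10001100 ⊕ 0b01110101 = 0b11111001.
C[3]: T = 0b00101010, S = E(K, T) = 0b01110110; 0b01100001 ⊕ 0b01110110 = 0b00010111.
So S[3] = 0b01110110.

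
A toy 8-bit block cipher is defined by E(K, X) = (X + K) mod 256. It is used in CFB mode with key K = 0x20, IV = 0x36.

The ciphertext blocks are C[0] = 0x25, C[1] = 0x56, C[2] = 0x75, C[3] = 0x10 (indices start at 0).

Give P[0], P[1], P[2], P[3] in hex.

P[0] = 0x73, P[1] = 0x13, P[2] = 0x03, P[3] = 0x85

CFB decryption: P_i = C_i ⊕ E(K, C_{i−1}), with C_{−1} = IV.
P[0]: E(K, 0x36) = 0x56; 0x25 ⊕ 0x56 = 0x73.
P[1]: E(K, 0x25) = 0x45; 0x56 ⊕ 0x45 = 0x13.
P[2]: E(K, 0x56) = 0x76; 0x75 ⊕ 0x76 = 0x03.
P[3]: E(K, 0x75) = 0x95; 0x10 ⊕ 0x95 = 0x85.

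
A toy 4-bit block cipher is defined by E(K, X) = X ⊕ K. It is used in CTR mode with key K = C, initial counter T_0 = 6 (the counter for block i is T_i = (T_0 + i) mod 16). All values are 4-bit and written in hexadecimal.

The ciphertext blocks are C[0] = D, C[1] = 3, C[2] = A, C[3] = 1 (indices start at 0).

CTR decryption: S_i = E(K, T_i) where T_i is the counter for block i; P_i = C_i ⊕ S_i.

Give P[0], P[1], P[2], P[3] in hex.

P[0]: T = 6, S = E(K, T) = A; D ⊕ A = 7.
P[1]: T = 7, S = E(K, T) = B; 3 ⊕ B = 8.
P[2]: T = 8, S = E(K, T) = 4; A ⊕ 4 = E.
P[3]: T = 9, S = E(K, T) = 5; 1 ⊕ 5 = 4.

P[0] = 7, P[1] = 8, P[2] = E, P[3] = 4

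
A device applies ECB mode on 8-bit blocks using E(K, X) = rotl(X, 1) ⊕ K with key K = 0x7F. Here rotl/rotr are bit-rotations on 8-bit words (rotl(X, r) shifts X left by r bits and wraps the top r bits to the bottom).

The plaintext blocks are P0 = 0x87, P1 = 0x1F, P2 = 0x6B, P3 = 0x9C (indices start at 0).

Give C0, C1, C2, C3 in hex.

ECB encryption: C_i = E(K, P_i).
C0: E(K, 0x87) = 0x70.
C1: E(K, 0x1F) = 0x41.
C2: E(K, 0x6B) = 0xA9.
C3: E(K, 0x9C) = 0x46.

C0 = 0x70, C1 = 0x41, C2 = 0xA9, C3 = 0x46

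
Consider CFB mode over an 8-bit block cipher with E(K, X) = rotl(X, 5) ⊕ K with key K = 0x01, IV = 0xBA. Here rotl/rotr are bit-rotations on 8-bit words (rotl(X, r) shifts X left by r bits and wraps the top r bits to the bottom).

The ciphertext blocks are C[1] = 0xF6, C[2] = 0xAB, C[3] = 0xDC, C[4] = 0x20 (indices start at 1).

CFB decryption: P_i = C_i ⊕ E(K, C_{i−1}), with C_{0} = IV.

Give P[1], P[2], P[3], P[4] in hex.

P[1] = 0xA0, P[2] = 0x74, P[3] = 0xA8, P[4] = 0xBA

P[1]: E(K, 0xBA) = 0x56; 0xF6 ⊕ 0x56 = 0xA0.
P[2]: E(K, 0xF6) = 0xDF; 0xAB ⊕ 0xDF = 0x74.
P[3]: E(K, 0xAB) = 0x74; 0xDC ⊕ 0x74 = 0xA8.
P[4]: E(K, 0xDC) = 0x9A; 0x20 ⊕ 0x9A = 0xBA.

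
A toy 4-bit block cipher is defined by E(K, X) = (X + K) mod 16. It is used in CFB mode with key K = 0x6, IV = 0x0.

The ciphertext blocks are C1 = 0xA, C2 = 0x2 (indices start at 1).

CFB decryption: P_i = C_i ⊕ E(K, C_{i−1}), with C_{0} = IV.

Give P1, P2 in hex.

P1: E(K, 0x0) = 0x6; 0xA ⊕ 0x6 = 0xC.
P2: E(K, 0xA) = 0x0; 0x2 ⊕ 0x0 = 0x2.

P1 = 0xC, P2 = 0x2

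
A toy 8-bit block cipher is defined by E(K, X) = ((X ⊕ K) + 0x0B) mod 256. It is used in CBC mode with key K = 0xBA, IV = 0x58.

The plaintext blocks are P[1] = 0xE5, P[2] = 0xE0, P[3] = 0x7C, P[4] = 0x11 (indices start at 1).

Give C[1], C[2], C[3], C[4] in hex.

CBC encryption: C_i = E(K, P_i ⊕ C_{i−1}), with C_{0} = IV.
C[1]: P[1] ⊕ 0x58 = 0xBD; E(K, 0xBD) = 0x12.
C[2]: P[2] ⊕ 0x12 = 0xF2; E(K, 0xF2) = 0x53.
C[3]: P[3] ⊕ 0x53 = 0x2F; E(K, 0x2F) = 0xA0.
C[4]: P[4] ⊕ 0xA0 = 0xB1; E(K, 0xB1) = 0x16.

C[1] = 0x12, C[2] = 0x53, C[3] = 0xA0, C[4] = 0x16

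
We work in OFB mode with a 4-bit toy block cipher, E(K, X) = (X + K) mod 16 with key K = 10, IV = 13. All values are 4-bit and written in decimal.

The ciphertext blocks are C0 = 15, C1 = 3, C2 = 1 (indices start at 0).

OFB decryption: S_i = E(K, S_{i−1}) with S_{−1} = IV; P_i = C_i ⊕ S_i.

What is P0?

P0: S = E(K, 13) = 7; 15 ⊕ 7 = 8.

P0 = 8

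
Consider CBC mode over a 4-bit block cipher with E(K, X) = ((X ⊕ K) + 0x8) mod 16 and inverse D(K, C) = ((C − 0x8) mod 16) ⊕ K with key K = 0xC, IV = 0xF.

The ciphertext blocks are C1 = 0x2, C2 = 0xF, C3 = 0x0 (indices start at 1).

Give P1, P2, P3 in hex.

CBC decryption: P_i = D(K, C_i) ⊕ C_{i−1}, with C_{0} = IV.
P1: D(K, 0x2) = 0x6; 0x6 ⊕ 0xF = 0x9.
P2: D(K, 0xF) = 0xB; 0xB ⊕ 0x2 = 0x9.
P3: D(K, 0x0) = 0x4; 0x4 ⊕ 0xF = 0xB.

P1 = 0x9, P2 = 0x9, P3 = 0xB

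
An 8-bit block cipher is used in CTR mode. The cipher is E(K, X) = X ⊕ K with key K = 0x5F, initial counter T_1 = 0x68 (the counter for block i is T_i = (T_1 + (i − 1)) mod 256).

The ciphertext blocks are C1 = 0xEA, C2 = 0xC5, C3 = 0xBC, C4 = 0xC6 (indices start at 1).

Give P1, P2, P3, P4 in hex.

CTR decryption: S_i = E(K, T_i) where T_i is the counter for block i; P_i = C_i ⊕ S_i.
P1: T = 0x68, S = E(K, T) = 0x37; 0xEA ⊕ 0x37 = 0xDD.
P2: T = 0x69, S = E(K, T) = 0x36; 0xC5 ⊕ 0x36 = 0xF3.
P3: T = 0x6A, S = E(K, T) = 0x35; 0xBC ⊕ 0x35 = 0x89.
P4: T = 0x6B, S = E(K, T) = 0x34; 0xC6 ⊕ 0x34 = 0xF2.

P1 = 0xDD, P2 = 0xF3, P3 = 0x89, P4 = 0xF2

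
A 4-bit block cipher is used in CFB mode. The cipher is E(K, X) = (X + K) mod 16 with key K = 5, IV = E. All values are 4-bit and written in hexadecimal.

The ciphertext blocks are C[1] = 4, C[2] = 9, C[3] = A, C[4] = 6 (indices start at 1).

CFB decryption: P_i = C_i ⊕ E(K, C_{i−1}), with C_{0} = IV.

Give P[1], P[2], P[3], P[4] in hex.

P[1]: E(K, E) = 3; 4 ⊕ 3 = 7.
P[2]: E(K, 4) = 9; 9 ⊕ 9 = 0.
P[3]: E(K, 9) = E; A ⊕ E = 4.
P[4]: E(K, A) = F; 6 ⊕ F = 9.

P[1] = 7, P[2] = 0, P[3] = 4, P[4] = 9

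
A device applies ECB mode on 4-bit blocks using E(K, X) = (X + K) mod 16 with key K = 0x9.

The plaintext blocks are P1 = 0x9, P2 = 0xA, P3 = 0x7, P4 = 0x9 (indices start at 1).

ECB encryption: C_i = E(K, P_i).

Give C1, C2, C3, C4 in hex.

C1: E(K, 0x9) = 0x2.
C2: E(K, 0xA) = 0x3.
C3: E(K, 0x7) = 0x0.
C4: E(K, 0x9) = 0x2.

C1 = 0x2, C2 = 0x3, C3 = 0x0, C4 = 0x2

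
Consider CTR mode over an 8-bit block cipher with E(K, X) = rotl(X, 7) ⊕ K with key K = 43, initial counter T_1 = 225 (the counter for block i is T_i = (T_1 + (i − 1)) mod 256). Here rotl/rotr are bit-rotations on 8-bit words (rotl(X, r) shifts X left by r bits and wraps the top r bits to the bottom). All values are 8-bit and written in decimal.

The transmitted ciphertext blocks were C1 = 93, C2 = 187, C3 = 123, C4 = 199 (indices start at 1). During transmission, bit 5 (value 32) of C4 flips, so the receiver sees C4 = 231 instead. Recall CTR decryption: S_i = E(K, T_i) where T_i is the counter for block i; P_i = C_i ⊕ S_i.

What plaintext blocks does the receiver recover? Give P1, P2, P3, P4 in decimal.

Only C4 changed, to 231. In CTR, a change in C_i flips the same bit in P_i only; the keystream is unaffected. Decrypting the received ciphertext:
P1: T = 225, S = E(K, T) = 219; 93 ⊕ 219 = 134.
P2: T = 226, S = E(K, T) = 90; 187 ⊕ 90 = 225.
P3: T = 227, S = E(K, T) = 218; 123 ⊕ 218 = 161.
P4: T = 228, S = E(K, T) = 89; 231 ⊕ 89 = 190.
Blocks that differ from the original plaintext: P4.

P1 = 134, P2 = 225, P3 = 161, P4 = 190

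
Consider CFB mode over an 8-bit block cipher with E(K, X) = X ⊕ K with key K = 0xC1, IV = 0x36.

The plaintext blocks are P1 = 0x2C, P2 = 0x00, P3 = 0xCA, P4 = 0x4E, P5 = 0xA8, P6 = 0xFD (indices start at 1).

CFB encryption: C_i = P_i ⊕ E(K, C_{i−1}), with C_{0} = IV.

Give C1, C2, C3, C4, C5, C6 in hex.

C1 = 0xDB, C2 = 0x1A, C3 = 0x11, C4 = 0x9E, C5 = 0xF7, C6 = 0xCB

C1: E(K, 0x36) = 0xF7; 0x2C ⊕ 0xF7 = 0xDB.
C2: E(K, 0xDB) = 0x1A; 0x00 ⊕ 0x1A = 0x1A.
C3: E(K, 0x1A) = 0xDB; 0xCA ⊕ 0xDB = 0x11.
C4: E(K, 0x11) = 0xD0; 0x4E ⊕ 0xD0 = 0x9E.
C5: E(K, 0x9E) = 0x5F; 0xA8 ⊕ 0x5F = 0xF7.
C6: E(K, 0xF7) = 0x36; 0xFD ⊕ 0x36 = 0xCB.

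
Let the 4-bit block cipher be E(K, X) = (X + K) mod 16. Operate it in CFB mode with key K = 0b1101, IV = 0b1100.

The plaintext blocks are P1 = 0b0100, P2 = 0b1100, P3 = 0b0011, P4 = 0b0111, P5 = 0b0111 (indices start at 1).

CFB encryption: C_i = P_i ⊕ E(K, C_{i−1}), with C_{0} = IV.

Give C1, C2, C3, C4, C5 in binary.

C1 = 0b1101, C2 = 0b0110, C3 = 0b0000, C4 = 0b1010, C5 = 0b0000

C1: E(K, 0b1100) = 0b1001; 0b0100 ⊕ 0b1001 = 0b1101.
C2: E(K, 0b1101) = 0b1010; 0b1100 ⊕ 0b1010 = 0b0110.
C3: E(K, 0b0110) = 0b0011; 0b0011 ⊕ 0b0011 = 0b0000.
C4: E(K, 0b0000) = 0b1101; 0b0111 ⊕ 0b1101 = 0b1010.
C5: E(K, 0b1010) = 0b0111; 0b0111 ⊕ 0b0111 = 0b0000.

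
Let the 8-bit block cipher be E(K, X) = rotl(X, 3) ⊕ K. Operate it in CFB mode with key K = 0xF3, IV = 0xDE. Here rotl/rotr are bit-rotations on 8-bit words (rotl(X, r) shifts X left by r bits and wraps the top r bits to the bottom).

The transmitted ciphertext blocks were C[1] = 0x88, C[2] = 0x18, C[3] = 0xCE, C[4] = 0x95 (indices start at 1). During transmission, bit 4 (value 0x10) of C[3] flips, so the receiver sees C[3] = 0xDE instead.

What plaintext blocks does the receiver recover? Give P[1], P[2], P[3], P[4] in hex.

P[1] = 0x8D, P[2] = 0xAF, P[3] = 0xED, P[4] = 0x90

CFB decryption: P_i = C_i ⊕ E(K, C_{i−1}), with C_{0} = IV.
Only C[3] changed, to 0xDE. In CFB, a change in C_i flips the same bit in P_i and garbles P_{i+1}. Decrypting the received ciphertext:
P[1]: E(K, 0xDE) = 0x05; 0x88 ⊕ 0x05 = 0x8D.
P[2]: E(K, 0x88) = 0xB7; 0x18 ⊕ 0xB7 = 0xAF.
P[3]: E(K, 0x18) = 0x33; 0xDE ⊕ 0x33 = 0xED.
P[4]: E(K, 0xDE) = 0x05; 0x95 ⊕ 0x05 = 0x90.
Blocks that differ from the original plaintext: P[3], P[4].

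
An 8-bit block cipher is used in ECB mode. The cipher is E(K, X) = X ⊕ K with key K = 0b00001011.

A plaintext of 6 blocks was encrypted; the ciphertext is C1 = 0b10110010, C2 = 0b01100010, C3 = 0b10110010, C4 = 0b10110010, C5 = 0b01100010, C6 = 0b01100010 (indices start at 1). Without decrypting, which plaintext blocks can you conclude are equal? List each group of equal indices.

P1 = P3 = P4; P2 = P5 = P6

ECB encrypts each block independently with the same key, so equal ciphertext blocks imply equal plaintext blocks.
C1 = C3 = C4 = 0b10110010, so P1 = P3 = P4.
C2 = C5 = C6 = 0b01100010, so P2 = P5 = P6.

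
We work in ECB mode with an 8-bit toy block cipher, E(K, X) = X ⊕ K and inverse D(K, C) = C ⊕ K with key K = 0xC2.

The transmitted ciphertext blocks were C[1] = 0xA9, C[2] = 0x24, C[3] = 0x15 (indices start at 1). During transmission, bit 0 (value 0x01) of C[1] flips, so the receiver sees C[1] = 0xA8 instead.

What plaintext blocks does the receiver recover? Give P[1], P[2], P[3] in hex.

ECB decryption: P_i = D(K, C_i).
Only C[1] changed, to 0xA8. In ECB, a change in C_i affects only P_i. Decrypting the received ciphertext:
P[1]: D(K, 0xA8) = 0x6A.
P[2]: D(K, 0x24) = 0xE6.
P[3]: D(K, 0x15) = 0xD7.
Blocks that differ from the original plaintext: P[1].

P[1] = 0x6A, P[2] = 0xE6, P[3] = 0xD7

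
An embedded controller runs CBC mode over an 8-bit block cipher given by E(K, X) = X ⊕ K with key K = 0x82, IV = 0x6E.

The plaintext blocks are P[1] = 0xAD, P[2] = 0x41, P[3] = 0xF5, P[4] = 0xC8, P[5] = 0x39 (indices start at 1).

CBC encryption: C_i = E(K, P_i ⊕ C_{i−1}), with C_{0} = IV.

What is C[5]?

C[5] = 0x04

C[1]: P[1] ⊕ 0x6E = 0xC3; E(K, 0xC3) = 0x41.
C[2]: P[2] ⊕ 0x41 = 0x00; E(K, 0x00) = 0x82.
C[3]: P[3] ⊕ 0x82 = 0x77; E(K, 0x77) = 0xF5.
C[4]: P[4] ⊕ 0xF5 = 0x3D; E(K, 0x3D) = 0xBF.
C[5]: P[5] ⊕ 0xBF = 0x86; E(K, 0x86) = 0x04.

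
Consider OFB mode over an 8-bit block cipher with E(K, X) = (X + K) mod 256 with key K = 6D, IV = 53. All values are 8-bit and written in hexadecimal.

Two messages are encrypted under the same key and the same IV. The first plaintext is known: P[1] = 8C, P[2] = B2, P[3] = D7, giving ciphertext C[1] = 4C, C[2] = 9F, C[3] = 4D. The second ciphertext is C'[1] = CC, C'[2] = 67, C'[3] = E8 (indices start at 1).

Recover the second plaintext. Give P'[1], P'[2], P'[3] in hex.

In OFB with a reused IV, both messages share the same keystream S_i, so C_i ⊕ C'_i = P_i ⊕ P'_i and thus P'_i = P_i ⊕ C_i ⊕ C'_i.
P'[1]: 8C ⊕ 4C ⊕ CC = 0C.
P'[2]: B2 ⊕ 9F ⊕ 67 = 4A.
P'[3]: D7 ⊕ 4D ⊕ E8 = 72.

P'[1] = 0C, P'[2] = 4A, P'[3] = 72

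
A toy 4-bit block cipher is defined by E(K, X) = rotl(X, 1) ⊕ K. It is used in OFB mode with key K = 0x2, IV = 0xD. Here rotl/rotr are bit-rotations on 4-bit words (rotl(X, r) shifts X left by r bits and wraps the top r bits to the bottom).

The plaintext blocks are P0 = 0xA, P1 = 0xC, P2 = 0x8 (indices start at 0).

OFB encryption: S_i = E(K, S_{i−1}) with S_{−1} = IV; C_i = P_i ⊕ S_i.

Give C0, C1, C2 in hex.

C0 = 0x3, C1 = 0xD, C2 = 0x8

C0: S = E(K, 0xD) = 0x9; 0xA ⊕ 0x9 = 0x3.
C1: S = E(K, 0x9) = 0x1; 0xC ⊕ 0x1 = 0xD.
C2: S = E(K, 0x1) = 0x0; 0x8 ⊕ 0x0 = 0x8.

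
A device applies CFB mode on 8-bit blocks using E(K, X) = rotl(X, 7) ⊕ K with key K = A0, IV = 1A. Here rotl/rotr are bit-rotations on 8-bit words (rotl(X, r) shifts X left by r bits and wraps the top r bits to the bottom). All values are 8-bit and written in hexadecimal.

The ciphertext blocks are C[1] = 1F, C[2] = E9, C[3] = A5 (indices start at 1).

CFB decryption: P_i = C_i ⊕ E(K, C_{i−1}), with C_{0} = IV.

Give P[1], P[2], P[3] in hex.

P[1] = B2, P[2] = C6, P[3] = F1

P[1]: E(K, 1A) = AD; 1F ⊕ AD = B2.
P[2]: E(K, 1F) = 2F; E9 ⊕ 2F = C6.
P[3]: E(K, E9) = 54; A5 ⊕ 54 = F1.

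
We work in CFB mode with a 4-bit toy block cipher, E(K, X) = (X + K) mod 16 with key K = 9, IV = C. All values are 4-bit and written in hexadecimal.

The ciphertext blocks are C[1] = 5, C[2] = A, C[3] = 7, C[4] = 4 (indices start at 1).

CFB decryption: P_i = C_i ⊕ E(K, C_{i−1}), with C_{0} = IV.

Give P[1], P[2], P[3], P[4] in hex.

P[1] = 0, P[2] = 4, P[3] = 4, P[4] = 4

P[1]: E(K, C) = 5; 5 ⊕ 5 = 0.
P[2]: E(K, 5) = E; A ⊕ E = 4.
P[3]: E(K, A) = 3; 7 ⊕ 3 = 4.
P[4]: E(K, 7) = 0; 4 ⊕ 0 = 4.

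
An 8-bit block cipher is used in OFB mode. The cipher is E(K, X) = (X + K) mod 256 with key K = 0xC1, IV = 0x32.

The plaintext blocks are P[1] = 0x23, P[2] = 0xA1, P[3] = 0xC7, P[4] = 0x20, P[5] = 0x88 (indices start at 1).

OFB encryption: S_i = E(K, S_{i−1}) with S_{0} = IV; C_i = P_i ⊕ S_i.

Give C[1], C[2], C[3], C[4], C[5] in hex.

C[1] = 0xD0, C[2] = 0x15, C[3] = 0xB2, C[4] = 0x16, C[5] = 0x7F

C[1]: S = E(K, 0x32) = 0xF3; 0x23 ⊕ 0xF3 = 0xD0.
C[2]: S = E(K, 0xF3) = 0xB4; 0xA1 ⊕ 0xB4 = 0x15.
C[3]: S = E(K, 0xB4) = 0x75; 0xC7 ⊕ 0x75 = 0xB2.
C[4]: S = E(K, 0x75) = 0x36; 0x20 ⊕ 0x36 = 0x16.
C[5]: S = E(K, 0x36) = 0xF7; 0x88 ⊕ 0xF7 = 0x7F.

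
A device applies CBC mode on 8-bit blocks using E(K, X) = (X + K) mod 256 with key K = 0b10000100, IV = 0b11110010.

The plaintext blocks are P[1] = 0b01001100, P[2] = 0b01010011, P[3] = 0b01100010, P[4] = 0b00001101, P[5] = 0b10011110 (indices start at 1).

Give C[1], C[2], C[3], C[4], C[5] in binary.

CBC encryption: C_i = E(K, P_i ⊕ C_{i−1}), with C_{0} = IV.
C[1]: P[1] ⊕ 0b11110010 = 0b10111110; E(K, 0b10111110) = 0b01000010.
C[2]: P[2] ⊕ 0b01000010 = 0b00010001; E(K, 0b00010001) = 0b10010101.
C[3]: P[3] ⊕ 0b10010101 = 0b11110111; E(K, 0b11110111) = 0b01111011.
C[4]: P[4] ⊕ 0b01111011 = 0b01110110; E(K, 0b01110110) = 0b11111010.
C[5]: P[5] ⊕ 0b11111010 = 0b01100100; E(K, 0b01100100) = 0b11101000.

C[1] = 0b01000010, C[2] = 0b10010101, C[3] = 0b01111011, C[4] = 0b11111010, C[5] = 0b11101000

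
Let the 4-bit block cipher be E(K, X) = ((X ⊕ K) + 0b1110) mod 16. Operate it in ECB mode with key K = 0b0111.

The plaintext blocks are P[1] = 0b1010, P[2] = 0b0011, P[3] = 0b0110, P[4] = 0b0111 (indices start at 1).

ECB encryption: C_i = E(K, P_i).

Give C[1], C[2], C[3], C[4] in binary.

C[1] = 0b1011, C[2] = 0b0010, C[3] = 0b1111, C[4] = 0b1110

C[1]: E(K, 0b1010) = 0b1011.
C[2]: E(K, 0b0011) = 0b0010.
C[3]: E(K, 0b0110) = 0b1111.
C[4]: E(K, 0b0111) = 0b1110.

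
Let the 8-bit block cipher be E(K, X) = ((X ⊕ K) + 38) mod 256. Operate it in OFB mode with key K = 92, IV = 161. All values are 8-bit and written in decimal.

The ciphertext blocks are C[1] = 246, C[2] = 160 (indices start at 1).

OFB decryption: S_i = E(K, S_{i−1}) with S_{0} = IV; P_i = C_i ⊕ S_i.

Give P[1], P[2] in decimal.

P[1]: S = E(K, 161) = 35; 246 ⊕ 35 = 213.
P[2]: S = E(K, 35) = 165; 160 ⊕ 165 = 5.

P[1] = 213, P[2] = 5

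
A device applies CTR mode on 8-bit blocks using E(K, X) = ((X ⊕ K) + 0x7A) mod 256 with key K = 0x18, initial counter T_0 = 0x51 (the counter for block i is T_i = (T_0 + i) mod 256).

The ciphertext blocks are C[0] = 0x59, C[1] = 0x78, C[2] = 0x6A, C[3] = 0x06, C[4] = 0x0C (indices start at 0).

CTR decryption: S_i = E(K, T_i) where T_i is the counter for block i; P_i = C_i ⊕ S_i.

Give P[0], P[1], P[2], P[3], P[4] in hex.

P[0] = 0x9A, P[1] = 0xBC, P[2] = 0xAF, P[3] = 0xC0, P[4] = 0xCB

P[0]: T = 0x51, S = E(K, T) = 0xC3; 0x59 ⊕ 0xC3 = 0x9A.
P[1]: T = 0x52, S = E(K, T) = 0xC4; 0x78 ⊕ 0xC4 = 0xBC.
P[2]: T = 0x53, S = E(K, T) = 0xC5; 0x6A ⊕ 0xC5 = 0xAF.
P[3]: T = 0x54, S = E(K, T) = 0xC6; 0x06 ⊕ 0xC6 = 0xC0.
P[4]: T = 0x55, S = E(K, T) = 0xC7; 0x0C ⊕ 0xC7 = 0xCB.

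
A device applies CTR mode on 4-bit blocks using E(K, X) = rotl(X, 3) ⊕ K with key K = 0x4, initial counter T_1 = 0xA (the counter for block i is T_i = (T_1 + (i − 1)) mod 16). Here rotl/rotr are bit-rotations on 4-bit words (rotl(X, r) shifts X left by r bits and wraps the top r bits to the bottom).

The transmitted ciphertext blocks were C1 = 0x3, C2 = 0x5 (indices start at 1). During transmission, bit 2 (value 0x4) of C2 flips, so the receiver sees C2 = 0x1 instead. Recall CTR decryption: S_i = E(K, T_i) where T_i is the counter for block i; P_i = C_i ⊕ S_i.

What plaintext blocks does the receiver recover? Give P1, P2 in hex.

P1 = 0x2, P2 = 0x8

Only C2 changed, to 0x1. In CTR, a change in C_i flips the same bit in P_i only; the keystream is unaffected. Decrypting the received ciphertext:
P1: T = 0xA, S = E(K, T) = 0x1; 0x3 ⊕ 0x1 = 0x2.
P2: T = 0xB, S = E(K, T) = 0x9; 0x1 ⊕ 0x9 = 0x8.
Blocks that differ from the original plaintext: P2.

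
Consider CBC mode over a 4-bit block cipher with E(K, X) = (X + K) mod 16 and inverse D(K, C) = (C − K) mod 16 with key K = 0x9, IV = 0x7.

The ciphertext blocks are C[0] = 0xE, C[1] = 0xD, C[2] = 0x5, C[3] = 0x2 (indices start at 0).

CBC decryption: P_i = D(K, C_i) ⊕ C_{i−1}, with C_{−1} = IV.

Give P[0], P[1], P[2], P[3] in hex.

P[0]: D(K, 0xE) = 0x5; 0x5 ⊕ 0x7 = 0x2.
P[1]: D(K, 0xD) = 0x4; 0x4 ⊕ 0xE = 0xA.
P[2]: D(K, 0x5) = 0xC; 0xC ⊕ 0xD = 0x1.
P[3]: D(K, 0x2) = 0x9; 0x9 ⊕ 0x5 = 0xC.

P[0] = 0x2, P[1] = 0xA, P[2] = 0x1, P[3] = 0xC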